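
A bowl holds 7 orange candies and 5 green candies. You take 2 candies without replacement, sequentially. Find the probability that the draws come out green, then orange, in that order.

35/132

Chain rule:
P = 5/12 × 7/11 = 35/132.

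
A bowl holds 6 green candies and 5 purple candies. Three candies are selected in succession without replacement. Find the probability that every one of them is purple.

2/33

P = 5/11 × 4/10 × 3/9 = 60/990 = 2/33.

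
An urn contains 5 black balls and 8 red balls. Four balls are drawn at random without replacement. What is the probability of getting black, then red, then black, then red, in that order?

Each draw changes the counts, so multiply the conditional probabilities along the sequence:
P = 5/13 × 8/12 × 4/11 × 7/10 = 1120/17160 = 28/429.

28/429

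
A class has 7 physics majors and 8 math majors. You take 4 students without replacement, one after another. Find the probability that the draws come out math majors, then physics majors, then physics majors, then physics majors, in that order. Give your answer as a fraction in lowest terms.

Chain rule:
P = 8/15 × 7/14 × 6/13 × 5/12 = 1680/32760 = 2/39.

2/39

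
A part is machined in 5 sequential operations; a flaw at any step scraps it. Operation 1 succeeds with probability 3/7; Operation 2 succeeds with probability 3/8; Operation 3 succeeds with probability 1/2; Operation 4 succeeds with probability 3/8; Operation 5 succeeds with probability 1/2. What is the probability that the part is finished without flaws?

27/1792

Each stage is reached only if all earlier stages succeed, so
P = 3/7 × 3/8 × 1/2 × 3/8 × 1/2 = 27/1792.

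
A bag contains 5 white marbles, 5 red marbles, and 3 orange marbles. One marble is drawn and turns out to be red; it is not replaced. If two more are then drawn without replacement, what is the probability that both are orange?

After the first draw, 3 of the remaining 12 marbles are orange.
P = 3/12 × 2/11 = 6/132 = 1/22.

1/22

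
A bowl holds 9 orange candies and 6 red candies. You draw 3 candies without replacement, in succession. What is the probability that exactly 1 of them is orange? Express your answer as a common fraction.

27/91

One ordering (orange drawn first) has probability 9/15 × 6/14 × 5/13 = 270/2730 = 9/91.
There are C(3,1) = 3 such orderings, each equally likely, so P = 3 × 9/91 = 27/91.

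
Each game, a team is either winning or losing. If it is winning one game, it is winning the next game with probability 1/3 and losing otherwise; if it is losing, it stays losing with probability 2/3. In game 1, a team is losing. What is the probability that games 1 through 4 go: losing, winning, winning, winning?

1/27

Game 1 is given. For each transition, use the conditional probability from the current state:
P(winning | losing) = 1/3; P(winning | winning) = 1/3; P(winning | winning) = 1/3.
P = 1/3 × 1/3 × 1/3 = 1/27.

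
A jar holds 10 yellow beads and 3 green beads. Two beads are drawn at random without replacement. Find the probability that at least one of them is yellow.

25/26

P(no yellow) = 3/13 × 2/12 = 6/156 = 1/26.
P(at least one) = 1 − 1/26 = 25/26.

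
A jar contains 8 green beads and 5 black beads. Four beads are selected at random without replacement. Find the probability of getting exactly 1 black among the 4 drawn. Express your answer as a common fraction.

One ordering (black drawn first) has probability 5/13 × 8/12 × 7/11 × 6/10 = 1680/17160 = 14/143.
There are C(4,1) = 4 such orderings, each equally likely, so P = 4 × 14/143 = 56/143.

56/143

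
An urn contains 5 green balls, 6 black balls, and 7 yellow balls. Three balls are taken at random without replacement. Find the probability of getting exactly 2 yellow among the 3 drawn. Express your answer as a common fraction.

One ordering (yellow drawn first) has probability 7/18 × 6/17 × 11/16 = 462/4896 = 77/816.
There are C(3,2) = 3 such orderings, each equally likely, so P = 3 × 77/816 = 77/272.

77/272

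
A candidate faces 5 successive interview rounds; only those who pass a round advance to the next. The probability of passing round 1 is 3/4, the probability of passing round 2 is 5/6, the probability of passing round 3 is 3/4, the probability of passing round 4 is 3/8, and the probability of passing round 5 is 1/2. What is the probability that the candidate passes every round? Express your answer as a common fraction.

The events are sequential, so multiply the conditional probabilities:
P = 3/4 × 5/6 × 3/4 × 3/8 × 1/2 = 135/1536 = 45/512.

45/512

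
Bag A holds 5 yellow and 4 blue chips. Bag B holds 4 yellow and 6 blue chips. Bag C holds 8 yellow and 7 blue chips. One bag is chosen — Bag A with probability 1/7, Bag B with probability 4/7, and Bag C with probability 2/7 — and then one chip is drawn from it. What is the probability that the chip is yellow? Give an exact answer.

29/63

From Bag A: P(yellow) = 5/9.
From Bag B: P(yellow) = 4/10.
From Bag C: P(yellow) = 8/15.
Total probability = (1/7)(5/9) + (4/7)(4/10) + (2/7)(8/15) = 29/63.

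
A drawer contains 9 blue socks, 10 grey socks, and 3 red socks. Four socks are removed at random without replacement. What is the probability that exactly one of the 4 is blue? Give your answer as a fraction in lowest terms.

One ordering (blue drawn first) has probability 9/22 × 13/21 × 12/20 × 11/19 = 15444/175560 = 117/1330.
There are C(4,1) = 4 such orderings, each equally likely, so P = 4 × 117/1330 = 234/665.

234/665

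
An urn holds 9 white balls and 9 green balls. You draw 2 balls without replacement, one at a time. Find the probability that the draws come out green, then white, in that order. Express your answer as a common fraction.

9/34

Chain rule:
P = 9/18 × 9/17 = 81/306 = 9/34.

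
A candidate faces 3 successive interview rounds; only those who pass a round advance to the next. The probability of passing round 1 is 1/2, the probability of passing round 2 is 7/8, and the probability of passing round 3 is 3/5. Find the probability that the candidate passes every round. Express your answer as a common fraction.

Multiplying along the chain,
P = 1/2 × 7/8 × 3/5 = 21/80.

21/80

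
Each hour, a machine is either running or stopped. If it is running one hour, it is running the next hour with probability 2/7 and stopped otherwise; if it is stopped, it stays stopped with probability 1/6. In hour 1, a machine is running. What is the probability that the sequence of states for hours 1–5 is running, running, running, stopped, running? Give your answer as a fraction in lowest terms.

50/1029

Hour 1 is given. For each transition, use the conditional probability from the current state:
P(running | running) = 2/7; P(running | running) = 2/7; P(stopped | running) = 5/7; P(running | stopped) = 5/6.
P = 2/7 × 2/7 × 5/7 × 5/6 = 100/2058 = 50/1029.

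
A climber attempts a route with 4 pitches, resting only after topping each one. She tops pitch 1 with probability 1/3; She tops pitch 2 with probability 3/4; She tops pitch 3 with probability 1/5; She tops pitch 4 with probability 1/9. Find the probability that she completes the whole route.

Multiplying along the chain,
P = 1/3 × 3/4 × 1/5 × 1/9 = 3/540 = 1/180.

1/180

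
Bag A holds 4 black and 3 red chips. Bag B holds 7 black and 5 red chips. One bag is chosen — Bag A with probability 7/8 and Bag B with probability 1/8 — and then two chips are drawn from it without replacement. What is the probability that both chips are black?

51/176

From Bag A: P(both black) = (4/7)(3/6) = 2/7.
From Bag B: P(both black) = (7/12)(6/11) = 7/22.
Total probability = (7/8)(2/7) + (1/8)(7/22) = 51/176.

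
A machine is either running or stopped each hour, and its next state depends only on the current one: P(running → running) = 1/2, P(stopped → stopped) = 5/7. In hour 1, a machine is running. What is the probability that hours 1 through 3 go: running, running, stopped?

Hour 1 is given. For each transition, use the conditional probability from the current state:
P(running | running) = 1/2; P(stopped | running) = 1/2.
P = 1/2 × 1/2 = 1/4.

1/4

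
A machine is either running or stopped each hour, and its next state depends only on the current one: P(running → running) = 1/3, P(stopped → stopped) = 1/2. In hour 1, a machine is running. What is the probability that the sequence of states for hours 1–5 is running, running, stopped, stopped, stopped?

Hour 1 is given. For each transition, use the conditional probability from the current state:
P(running | running) = 1/3; P(stopped | running) = 2/3; P(stopped | stopped) = 1/2; P(stopped | stopped) = 1/2.
P = 1/3 × 2/3 × 1/2 × 1/2 = 2/36 = 1/18.

1/18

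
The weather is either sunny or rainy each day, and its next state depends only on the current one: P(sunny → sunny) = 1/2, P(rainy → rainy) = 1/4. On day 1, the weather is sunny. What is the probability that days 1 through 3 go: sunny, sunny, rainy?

1/4

Day 1 is given. For each transition, use the conditional probability from the current state:
P(sunny | sunny) = 1/2; P(rainy | sunny) = 1/2.
P = 1/2 × 1/2 = 1/4.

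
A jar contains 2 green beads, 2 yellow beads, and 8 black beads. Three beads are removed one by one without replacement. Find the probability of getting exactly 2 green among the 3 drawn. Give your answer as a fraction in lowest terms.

1/22

One ordering (green drawn first) has probability 2/12 × 1/11 × 10/10 = 20/1320 = 1/66.
There are C(3,2) = 3 such orderings, each equally likely, so P = 3 × 1/66 = 1/22.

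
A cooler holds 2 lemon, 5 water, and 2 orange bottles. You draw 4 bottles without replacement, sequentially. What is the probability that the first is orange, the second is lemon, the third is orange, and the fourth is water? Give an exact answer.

5/756

Chain rule:
P = 2/9 × 2/8 × 1/7 × 5/6 = 20/3024 = 5/756.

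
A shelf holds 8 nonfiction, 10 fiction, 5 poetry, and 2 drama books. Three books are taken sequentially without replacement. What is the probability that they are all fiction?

P(every draw is fiction) = 10/25 × 9/24 × 8/23 = 720/13800 = 6/115.

6/115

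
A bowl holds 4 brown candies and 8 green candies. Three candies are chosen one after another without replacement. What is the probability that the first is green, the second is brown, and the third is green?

28/165

Multiply the probability of each draw given the previous ones:
P = 8/12 × 4/11 × 7/10 = 224/1320 = 28/165.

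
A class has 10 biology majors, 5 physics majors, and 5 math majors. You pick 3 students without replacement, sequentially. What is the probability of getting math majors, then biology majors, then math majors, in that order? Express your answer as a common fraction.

Multiply the probability of each draw given the previous ones:
P = 5/20 × 10/19 × 4/18 = 200/6840 = 5/171.

5/171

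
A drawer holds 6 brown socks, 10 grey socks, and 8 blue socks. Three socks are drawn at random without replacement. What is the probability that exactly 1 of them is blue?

120/253

One ordering (blue drawn first) has probability 8/24 × 16/23 × 15/22 = 1920/12144 = 40/253.
There are C(3,1) = 3 such orderings, each equally likely, so P = 3 × 40/253 = 120/253.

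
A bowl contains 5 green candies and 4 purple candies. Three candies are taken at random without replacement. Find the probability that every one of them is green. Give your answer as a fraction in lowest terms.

P(every draw is green) = 5/9 × 4/8 × 3/7 = 60/504 = 5/42.

5/42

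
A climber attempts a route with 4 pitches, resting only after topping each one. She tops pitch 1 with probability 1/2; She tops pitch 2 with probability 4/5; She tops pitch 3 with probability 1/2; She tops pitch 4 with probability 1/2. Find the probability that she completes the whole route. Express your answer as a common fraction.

1/10

Multiplying along the chain,
P = 1/2 × 4/5 × 1/2 × 1/2 = 4/40 = 1/10.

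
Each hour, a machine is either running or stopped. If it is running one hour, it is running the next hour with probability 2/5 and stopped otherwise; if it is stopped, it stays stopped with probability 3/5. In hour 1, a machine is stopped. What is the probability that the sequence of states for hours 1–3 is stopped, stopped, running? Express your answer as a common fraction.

6/25

Hour 1 is given. For each transition, use the conditional probability from the current state:
P(stopped | stopped) = 3/5; P(running | stopped) = 2/5.
P = 3/5 × 2/5 = 6/25.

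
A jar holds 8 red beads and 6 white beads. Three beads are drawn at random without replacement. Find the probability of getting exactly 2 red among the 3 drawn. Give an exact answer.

One ordering (red drawn first) has probability 8/14 × 7/13 × 6/12 = 336/2184 = 2/13.
There are C(3,2) = 3 such orderings, each equally likely, so P = 3 × 2/13 = 6/13.

6/13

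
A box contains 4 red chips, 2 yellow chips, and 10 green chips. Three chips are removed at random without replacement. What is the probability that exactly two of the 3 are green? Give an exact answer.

One ordering (green drawn first) has probability 10/16 × 9/15 × 6/14 = 540/3360 = 9/56.
There are C(3,2) = 3 such orderings, each equally likely, so P = 3 × 9/56 = 27/56.

27/56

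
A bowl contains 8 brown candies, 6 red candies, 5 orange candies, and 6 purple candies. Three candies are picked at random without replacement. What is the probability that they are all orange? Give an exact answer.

1/230

P = 5/25 × 4/24 × 3/23 = 60/13800 = 1/230.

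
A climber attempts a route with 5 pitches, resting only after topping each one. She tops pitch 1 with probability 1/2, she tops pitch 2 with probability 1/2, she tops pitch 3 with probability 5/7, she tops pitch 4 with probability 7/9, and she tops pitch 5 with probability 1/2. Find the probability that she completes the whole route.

The events are sequential, so multiply the conditional probabilities:
P = 1/2 × 1/2 × 5/7 × 7/9 × 1/2 = 35/504 = 5/72.

5/72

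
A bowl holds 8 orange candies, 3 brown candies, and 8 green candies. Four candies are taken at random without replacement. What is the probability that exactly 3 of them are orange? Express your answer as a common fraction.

154/969

One ordering (orange drawn first) has probability 8/19 × 7/18 × 6/17 × 11/16 = 3696/93024 = 77/1938.
There are C(4,3) = 4 such orderings, each equally likely, so P = 4 × 77/1938 = 154/969.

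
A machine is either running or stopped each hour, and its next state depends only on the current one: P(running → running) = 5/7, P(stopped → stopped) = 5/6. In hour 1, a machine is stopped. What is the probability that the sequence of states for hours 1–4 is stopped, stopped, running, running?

25/252

Hour 1 is given. For each transition, use the conditional probability from the current state:
P(stopped | stopped) = 5/6; P(running | stopped) = 1/6; P(running | running) = 5/7.
P = 5/6 × 1/6 × 5/7 = 25/252.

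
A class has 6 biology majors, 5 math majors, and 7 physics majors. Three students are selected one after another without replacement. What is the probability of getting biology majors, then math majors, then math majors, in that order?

Multiply the probability of each draw given the previous ones:
P = 6/18 × 5/17 × 4/16 = 120/4896 = 5/204.

5/204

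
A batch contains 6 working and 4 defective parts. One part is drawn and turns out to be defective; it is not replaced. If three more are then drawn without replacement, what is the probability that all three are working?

After the first draw, 6 of the remaining 9 parts are working.
P = 6/9 × 5/8 × 4/7 = 120/504 = 5/21.

5/21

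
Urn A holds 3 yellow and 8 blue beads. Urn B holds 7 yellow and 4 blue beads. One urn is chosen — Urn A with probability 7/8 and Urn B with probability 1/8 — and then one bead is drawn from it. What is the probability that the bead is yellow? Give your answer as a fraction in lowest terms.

From Urn A: P(yellow) = 3/11.
From Urn B: P(yellow) = 7/11.
Total probability = (7/8)(3/11) + (1/8)(7/11) = 7/22.

7/22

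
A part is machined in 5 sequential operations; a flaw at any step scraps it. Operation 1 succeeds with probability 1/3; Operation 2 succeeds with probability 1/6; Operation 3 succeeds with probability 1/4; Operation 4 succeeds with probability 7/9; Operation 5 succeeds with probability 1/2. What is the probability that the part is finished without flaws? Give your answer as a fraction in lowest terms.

The events are sequential, so multiply the conditional probabilities:
P = 1/3 × 1/6 × 1/4 × 7/9 × 1/2 = 7/1296.

7/1296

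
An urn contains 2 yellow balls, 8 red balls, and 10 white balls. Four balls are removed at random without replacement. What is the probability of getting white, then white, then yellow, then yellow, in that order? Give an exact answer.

Each draw changes the counts, so multiply the conditional probabilities along the sequence:
P = 10/20 × 9/19 × 2/18 × 1/17 = 180/116280 = 1/646.

1/646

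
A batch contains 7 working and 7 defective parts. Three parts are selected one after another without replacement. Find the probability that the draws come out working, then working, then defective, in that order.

Multiply the probability of each draw given the previous ones:
P = 7/14 × 6/13 × 7/12 = 294/2184 = 7/52.

7/52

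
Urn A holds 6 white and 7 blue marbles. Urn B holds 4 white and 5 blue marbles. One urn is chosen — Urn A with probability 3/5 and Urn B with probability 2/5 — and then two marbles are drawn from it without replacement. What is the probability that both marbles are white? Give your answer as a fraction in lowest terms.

From Urn A: P(both white) = (6/13)(5/12) = 5/26.
From Urn B: P(both white) = (4/9)(3/8) = 1/6.
Total probability = (3/5)(5/26) + (2/5)(1/6) = 71/390.

71/390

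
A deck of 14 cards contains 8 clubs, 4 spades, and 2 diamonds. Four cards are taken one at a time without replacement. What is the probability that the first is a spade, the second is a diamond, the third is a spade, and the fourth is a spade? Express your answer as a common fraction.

Each draw changes the counts, so multiply the conditional probabilities along the sequence:
P = 4/14 × 2/13 × 3/12 × 2/11 = 48/24024 = 2/1001.

2/1001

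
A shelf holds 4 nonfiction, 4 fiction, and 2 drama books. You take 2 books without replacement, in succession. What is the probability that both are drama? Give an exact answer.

1/45

P = 2/10 × 1/9 = 2/90 = 1/45.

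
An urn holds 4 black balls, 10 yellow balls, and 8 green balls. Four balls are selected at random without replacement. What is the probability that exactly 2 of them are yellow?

One ordering (yellow drawn first) has probability 10/22 × 9/21 × 12/20 × 11/19 = 11880/175560 = 9/133.
There are C(4,2) = 6 such orderings, each equally likely, so P = 6 × 9/133 = 54/133.

54/133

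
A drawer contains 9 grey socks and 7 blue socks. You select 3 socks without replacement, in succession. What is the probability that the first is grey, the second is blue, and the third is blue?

9/80

Each draw changes the counts, so multiply the conditional probabilities along the sequence:
P = 9/16 × 7/15 × 6/14 = 378/3360 = 9/80.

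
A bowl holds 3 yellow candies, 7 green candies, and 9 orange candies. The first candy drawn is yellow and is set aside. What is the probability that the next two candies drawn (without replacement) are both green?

With the first candy removed, 7 green remain out of 18.
P = 7/18 × 6/17 = 42/306 = 7/51.

7/51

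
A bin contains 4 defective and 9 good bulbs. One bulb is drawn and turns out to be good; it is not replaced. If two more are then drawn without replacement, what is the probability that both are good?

With the first bulb removed, 8 good remain out of 12.
P = 8/12 × 7/11 = 56/132 = 14/33.

14/33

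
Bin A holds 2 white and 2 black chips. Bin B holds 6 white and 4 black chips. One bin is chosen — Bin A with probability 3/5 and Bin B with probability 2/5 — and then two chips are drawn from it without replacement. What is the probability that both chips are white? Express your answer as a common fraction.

7/30

From Bin A: P(both white) = (2/4)(1/3) = 1/6.
From Bin B: P(both white) = (6/10)(5/9) = 1/3.
Total probability = (3/5)(1/6) + (2/5)(1/3) = 7/30.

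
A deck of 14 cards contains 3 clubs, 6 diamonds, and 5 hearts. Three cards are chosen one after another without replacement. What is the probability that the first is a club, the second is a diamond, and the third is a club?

Chain rule:
P = 3/14 × 6/13 × 2/12 = 36/2184 = 3/182.

3/182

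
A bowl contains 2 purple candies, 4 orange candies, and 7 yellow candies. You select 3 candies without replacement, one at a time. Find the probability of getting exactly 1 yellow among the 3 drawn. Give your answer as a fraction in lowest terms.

105/286

One ordering (yellow drawn first) has probability 7/13 × 6/12 × 5/11 = 210/1716 = 35/286.
There are C(3,1) = 3 such orderings, each equally likely, so P = 3 × 35/286 = 105/286.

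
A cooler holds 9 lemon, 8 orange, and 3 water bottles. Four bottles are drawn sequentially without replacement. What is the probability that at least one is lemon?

P(no lemon) = 11/20 × 10/19 × 9/18 × 8/17 = 7920/116280 = 22/323.
P(at least one) = 1 − 22/323 = 301/323.

301/323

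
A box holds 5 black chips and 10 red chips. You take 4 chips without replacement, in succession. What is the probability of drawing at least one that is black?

P(no black) = 10/15 × 9/14 × 8/13 × 7/12 = 5040/32760 = 2/13.
P(at least one) = 1 − 2/13 = 11/13.

11/13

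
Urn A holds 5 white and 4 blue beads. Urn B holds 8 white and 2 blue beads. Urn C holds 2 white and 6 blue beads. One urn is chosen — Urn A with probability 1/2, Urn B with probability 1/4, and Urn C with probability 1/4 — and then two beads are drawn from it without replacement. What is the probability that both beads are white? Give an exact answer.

From Urn A: P(both white) = (5/9)(4/8) = 5/18.
From Urn B: P(both white) = (8/10)(7/9) = 28/45.
From Urn C: P(both white) = (2/8)(1/7) = 1/28.
Total probability = (1/2)(5/18) + (1/4)(28/45) + (1/4)(1/28) = 1529/5040.

1529/5040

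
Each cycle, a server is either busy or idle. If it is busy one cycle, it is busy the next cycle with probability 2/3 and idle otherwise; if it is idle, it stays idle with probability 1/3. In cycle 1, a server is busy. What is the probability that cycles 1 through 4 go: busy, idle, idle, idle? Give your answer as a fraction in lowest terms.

1/27

Cycle 1 is given. For each transition, use the conditional probability from the current state:
P(idle | busy) = 1/3; P(idle | idle) = 1/3; P(idle | idle) = 1/3.
P = 1/3 × 1/3 × 1/3 = 1/27.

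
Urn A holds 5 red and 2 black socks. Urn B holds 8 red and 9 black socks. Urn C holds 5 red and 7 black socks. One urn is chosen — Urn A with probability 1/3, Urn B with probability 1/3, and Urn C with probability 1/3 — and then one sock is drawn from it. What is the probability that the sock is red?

From Urn A: P(red) = 5/7.
From Urn B: P(red) = 8/17.
From Urn C: P(red) = 5/12.
Total probability = (1/3)(5/7) + (1/3)(8/17) + (1/3)(5/12) = 2287/4284.

2287/4284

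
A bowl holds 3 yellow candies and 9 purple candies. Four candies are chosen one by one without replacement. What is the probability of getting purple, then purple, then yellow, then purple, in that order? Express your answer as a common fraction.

7/55

Chain rule:
P = 9/12 × 8/11 × 3/10 × 7/9 = 1512/11880 = 7/55.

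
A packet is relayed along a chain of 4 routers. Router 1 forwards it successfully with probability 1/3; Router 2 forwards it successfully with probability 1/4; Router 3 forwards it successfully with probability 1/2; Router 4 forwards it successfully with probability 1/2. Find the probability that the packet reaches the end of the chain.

The events are sequential, so multiply the conditional probabilities:
P = 1/3 × 1/4 × 1/2 × 1/2 = 1/48.

1/48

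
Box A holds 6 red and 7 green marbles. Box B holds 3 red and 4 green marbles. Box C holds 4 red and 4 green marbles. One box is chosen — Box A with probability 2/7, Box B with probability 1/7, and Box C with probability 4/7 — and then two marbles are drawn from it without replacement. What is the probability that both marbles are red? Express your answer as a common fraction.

18/91

From Box A: P(both red) = (6/13)(5/12) = 5/26.
From Box B: P(both red) = (3/7)(2/6) = 1/7.
From Box C: P(both red) = (4/8)(3/7) = 3/14.
Total probability = (2/7)(5/26) + (1/7)(1/7) + (4/7)(3/14) = 18/91.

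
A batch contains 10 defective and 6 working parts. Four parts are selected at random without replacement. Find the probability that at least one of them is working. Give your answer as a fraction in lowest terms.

P(no working) = 10/16 × 9/15 × 8/14 × 7/13 = 5040/43680 = 3/26.
P(at least one) = 1 − 3/26 = 23/26.

23/26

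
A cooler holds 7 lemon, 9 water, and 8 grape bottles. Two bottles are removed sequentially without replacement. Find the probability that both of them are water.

3/23

P(all water) = 9/24 × 8/23 = 72/552 = 3/23.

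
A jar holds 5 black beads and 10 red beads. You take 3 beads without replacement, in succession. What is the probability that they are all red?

24/91

P(every draw is red) = 10/15 × 9/14 × 8/13 = 720/2730 = 24/91.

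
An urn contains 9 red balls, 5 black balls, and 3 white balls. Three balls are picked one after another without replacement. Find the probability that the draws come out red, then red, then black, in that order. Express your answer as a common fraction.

3/34

Chain rule:
P = 9/17 × 8/16 × 5/15 = 360/4080 = 3/34.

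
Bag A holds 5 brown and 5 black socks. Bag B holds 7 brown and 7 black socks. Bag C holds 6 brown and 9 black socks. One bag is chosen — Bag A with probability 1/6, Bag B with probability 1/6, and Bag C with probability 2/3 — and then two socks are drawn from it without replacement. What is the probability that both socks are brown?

From Bag A: P(both brown) = (5/10)(4/9) = 2/9.
From Bag B: P(both brown) = (7/14)(6/13) = 3/13.
From Bag C: P(both brown) = (6/15)(5/14) = 1/7.
Total probability = (1/6)(2/9) + (1/6)(3/13) + (2/3)(1/7) = 839/4914.

839/4914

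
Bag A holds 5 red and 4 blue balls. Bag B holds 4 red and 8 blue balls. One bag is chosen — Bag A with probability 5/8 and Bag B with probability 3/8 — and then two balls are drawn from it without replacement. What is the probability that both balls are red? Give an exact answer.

From Bag A: P(both red) = (5/9)(4/8) = 5/18.
From Bag B: P(both red) = (4/12)(3/11) = 1/11.
Total probability = (5/8)(5/18) + (3/8)(1/11) = 329/1584.

329/1584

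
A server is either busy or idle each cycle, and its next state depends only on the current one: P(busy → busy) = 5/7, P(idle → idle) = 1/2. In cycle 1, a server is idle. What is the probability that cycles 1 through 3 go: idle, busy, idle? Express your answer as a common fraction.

Cycle 1 is given. For each transition, use the conditional probability from the current state:
P(busy | idle) = 1/2; P(idle | busy) = 2/7.
P = 1/2 × 2/7 = 2/14 = 1/7.

1/7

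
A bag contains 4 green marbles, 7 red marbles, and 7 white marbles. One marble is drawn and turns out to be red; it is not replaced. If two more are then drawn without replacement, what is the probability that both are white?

21/136

After the first draw, 7 of the remaining 17 marbles are white.
P = 7/17 × 6/16 = 42/272 = 21/136.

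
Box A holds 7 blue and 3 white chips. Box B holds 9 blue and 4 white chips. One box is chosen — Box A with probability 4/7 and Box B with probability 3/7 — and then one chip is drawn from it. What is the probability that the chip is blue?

317/455

From Box A: P(blue) = 7/10.
From Box B: P(blue) = 9/13.
Total probability = (4/7)(7/10) + (3/7)(9/13) = 317/455.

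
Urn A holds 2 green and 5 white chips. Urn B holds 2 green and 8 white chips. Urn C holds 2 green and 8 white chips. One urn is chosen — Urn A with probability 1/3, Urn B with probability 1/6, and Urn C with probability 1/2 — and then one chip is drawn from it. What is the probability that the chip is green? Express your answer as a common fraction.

8/35

From Urn A: P(green) = 2/7.
From Urn B: P(green) = 2/10.
From Urn C: P(green) = 2/10.
Total probability = (1/3)(2/7) + (1/6)(2/10) + (1/2)(2/10) = 8/35.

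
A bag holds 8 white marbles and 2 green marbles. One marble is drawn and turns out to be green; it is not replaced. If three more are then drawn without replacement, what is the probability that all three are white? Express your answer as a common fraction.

With the first marble removed, 8 white remain out of 9.
P = 8/9 × 7/8 × 6/7 = 336/504 = 2/3.

2/3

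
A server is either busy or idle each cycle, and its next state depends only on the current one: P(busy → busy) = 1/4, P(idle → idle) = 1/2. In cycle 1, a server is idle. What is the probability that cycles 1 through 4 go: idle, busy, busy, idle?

Cycle 1 is given. For each transition, use the conditional probability from the current state:
P(busy | idle) = 1/2; P(busy | busy) = 1/4; P(idle | busy) = 3/4.
P = 1/2 × 1/4 × 3/4 = 3/32.

3/32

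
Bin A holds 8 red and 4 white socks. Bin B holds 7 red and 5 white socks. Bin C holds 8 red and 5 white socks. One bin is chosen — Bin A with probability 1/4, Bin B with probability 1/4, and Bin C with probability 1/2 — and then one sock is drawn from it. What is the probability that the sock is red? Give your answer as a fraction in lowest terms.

From Bin A: P(red) = 8/12.
From Bin B: P(red) = 7/12.
From Bin C: P(red) = 8/13.
Total probability = (1/4)(8/12) + (1/4)(7/12) + (1/2)(8/13) = 129/208.

129/208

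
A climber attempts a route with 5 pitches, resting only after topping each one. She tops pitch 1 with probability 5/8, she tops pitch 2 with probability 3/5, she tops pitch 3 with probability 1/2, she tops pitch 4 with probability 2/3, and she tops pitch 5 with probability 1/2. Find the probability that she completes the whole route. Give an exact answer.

Each stage is reached only if all earlier stages succeed, so
P = 5/8 × 3/5 × 1/2 × 2/3 × 1/2 = 30/480 = 1/16.

1/16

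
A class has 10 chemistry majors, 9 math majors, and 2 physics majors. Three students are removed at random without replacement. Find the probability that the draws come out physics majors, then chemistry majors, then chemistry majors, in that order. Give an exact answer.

3/133

Chain rule:
P = 2/21 × 10/20 × 9/19 = 180/7980 = 3/133.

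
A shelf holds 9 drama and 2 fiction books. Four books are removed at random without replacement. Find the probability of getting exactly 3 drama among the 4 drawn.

One ordering (drama drawn first) has probability 9/11 × 8/10 × 7/9 × 2/8 = 1008/7920 = 7/55.
There are C(4,3) = 4 such orderings, each equally likely, so P = 4 × 7/55 = 28/55.

28/55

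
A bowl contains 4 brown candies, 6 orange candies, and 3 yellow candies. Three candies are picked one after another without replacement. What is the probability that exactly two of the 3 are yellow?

15/143

One ordering (yellow drawn first) has probability 3/13 × 2/12 × 10/11 = 60/1716 = 5/143.
There are C(3,2) = 3 such orderings, each equally likely, so P = 3 × 5/143 = 15/143.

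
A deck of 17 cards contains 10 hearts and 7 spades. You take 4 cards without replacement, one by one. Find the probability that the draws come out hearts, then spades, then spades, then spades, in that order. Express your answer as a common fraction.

5/136

Each draw changes the counts, so multiply the conditional probabilities along the sequence:
P = 10/17 × 7/16 × 6/15 × 5/14 = 2100/57120 = 5/136.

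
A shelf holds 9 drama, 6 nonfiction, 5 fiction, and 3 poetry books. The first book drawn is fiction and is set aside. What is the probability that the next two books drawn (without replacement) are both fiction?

With the first book removed, 4 fiction remain out of 22.
P = 4/22 × 3/21 = 12/462 = 2/77.

2/77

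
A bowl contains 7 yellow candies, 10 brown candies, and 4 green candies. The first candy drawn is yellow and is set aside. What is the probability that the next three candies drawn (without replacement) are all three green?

With the first candy removed, 4 green remain out of 20.
P = 4/20 × 3/19 × 2/18 = 24/6840 = 1/285.

1/285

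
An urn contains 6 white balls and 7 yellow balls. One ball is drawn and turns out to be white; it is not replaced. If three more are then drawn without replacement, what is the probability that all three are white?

1/22

With the first ball removed, 5 white remain out of 12.
P = 5/12 × 4/11 × 3/10 = 60/1320 = 1/22.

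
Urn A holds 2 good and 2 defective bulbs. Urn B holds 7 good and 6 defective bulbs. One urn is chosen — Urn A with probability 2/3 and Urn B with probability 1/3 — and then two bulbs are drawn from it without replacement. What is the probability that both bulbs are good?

From Urn A: P(both good) = (2/4)(1/3) = 1/6.
From Urn B: P(both good) = (7/13)(6/12) = 7/26.
Total probability = (2/3)(1/6) + (1/3)(7/26) = 47/234.

47/234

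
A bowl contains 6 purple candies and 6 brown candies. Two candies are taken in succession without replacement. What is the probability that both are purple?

5/22

P(all purple) = 6/12 × 5/11 = 30/132 = 5/22.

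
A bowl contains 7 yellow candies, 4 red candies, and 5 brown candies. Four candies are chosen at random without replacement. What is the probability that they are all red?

1/1820

P(every draw is red) = 4/16 × 3/15 × 2/14 × 1/13 = 24/43680 = 1/1820.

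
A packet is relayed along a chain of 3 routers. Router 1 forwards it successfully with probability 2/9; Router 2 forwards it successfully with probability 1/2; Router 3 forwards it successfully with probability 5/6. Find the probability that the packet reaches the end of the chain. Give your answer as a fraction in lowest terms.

5/54

The events are sequential, so multiply the conditional probabilities:
P = 2/9 × 1/2 × 5/6 = 10/108 = 5/54.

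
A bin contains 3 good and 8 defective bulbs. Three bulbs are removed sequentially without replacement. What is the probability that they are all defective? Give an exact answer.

P = 8/11 × 7/10 × 6/9 = 336/990 = 56/165.

56/165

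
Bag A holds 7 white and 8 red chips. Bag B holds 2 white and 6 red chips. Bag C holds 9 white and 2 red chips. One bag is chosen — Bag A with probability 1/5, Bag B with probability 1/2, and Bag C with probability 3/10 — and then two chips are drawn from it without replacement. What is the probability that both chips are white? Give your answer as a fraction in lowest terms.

783/3080

From Bag A: P(both white) = (7/15)(6/14) = 1/5.
From Bag B: P(both white) = (2/8)(1/7) = 1/28.
From Bag C: P(both white) = (9/11)(8/10) = 36/55.
Total probability = (1/5)(1/5) + (1/2)(1/28) + (3/10)(36/55) = 783/3080.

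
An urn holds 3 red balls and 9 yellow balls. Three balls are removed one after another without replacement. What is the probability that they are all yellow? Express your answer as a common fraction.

P = 9/12 × 8/11 × 7/10 = 504/1320 = 21/55.

21/55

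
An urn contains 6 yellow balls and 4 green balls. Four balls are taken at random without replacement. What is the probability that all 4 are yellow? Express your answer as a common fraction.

1/14

P = 6/10 × 5/9 × 4/8 × 3/7 = 360/5040 = 1/14.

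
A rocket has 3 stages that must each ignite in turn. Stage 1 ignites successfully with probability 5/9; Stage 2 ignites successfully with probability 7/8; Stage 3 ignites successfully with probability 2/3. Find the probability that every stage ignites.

35/108

Each stage is reached only if all earlier stages succeed, so
P = 5/9 × 7/8 × 2/3 = 70/216 = 35/108.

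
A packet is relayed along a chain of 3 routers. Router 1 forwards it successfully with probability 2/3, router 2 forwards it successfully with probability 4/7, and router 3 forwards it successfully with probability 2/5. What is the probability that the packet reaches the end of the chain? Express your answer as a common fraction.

16/105

Each stage is reached only if all earlier stages succeed, so
P = 2/3 × 4/7 × 2/5 = 16/105.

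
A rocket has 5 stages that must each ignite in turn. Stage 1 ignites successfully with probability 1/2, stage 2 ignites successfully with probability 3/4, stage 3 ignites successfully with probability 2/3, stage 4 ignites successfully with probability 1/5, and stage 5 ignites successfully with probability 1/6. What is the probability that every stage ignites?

1/120

The events are sequential, so multiply the conditional probabilities:
P = 1/2 × 3/4 × 2/3 × 1/5 × 1/6 = 6/720 = 1/120.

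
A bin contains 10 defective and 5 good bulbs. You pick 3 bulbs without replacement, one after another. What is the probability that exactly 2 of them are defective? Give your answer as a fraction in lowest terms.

45/91

One ordering (defective drawn first) has probability 10/15 × 9/14 × 5/13 = 450/2730 = 15/91.
There are C(3,2) = 3 such orderings, each equally likely, so P = 3 × 15/91 = 45/91.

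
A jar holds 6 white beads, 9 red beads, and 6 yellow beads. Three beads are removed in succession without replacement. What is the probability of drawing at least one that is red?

111/133

P(no red) = 12/21 × 11/20 × 10/19 = 1320/7980 = 22/133.
P(at least one) = 1 − 22/133 = 111/133.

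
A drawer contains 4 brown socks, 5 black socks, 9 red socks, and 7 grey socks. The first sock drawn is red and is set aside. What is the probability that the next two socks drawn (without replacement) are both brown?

With the first sock removed, 4 brown remain out of 24.
P = 4/24 × 3/23 = 12/552 = 1/46.

1/46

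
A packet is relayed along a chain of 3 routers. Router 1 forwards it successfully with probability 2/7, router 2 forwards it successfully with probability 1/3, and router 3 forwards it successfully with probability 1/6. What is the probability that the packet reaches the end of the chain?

The events are sequential, so multiply the conditional probabilities:
P = 2/7 × 1/3 × 1/6 = 2/126 = 1/63.

1/63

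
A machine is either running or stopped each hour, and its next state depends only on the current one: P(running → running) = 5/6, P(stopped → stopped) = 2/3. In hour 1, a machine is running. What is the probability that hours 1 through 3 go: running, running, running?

25/36

Hour 1 is given. For each transition, use the conditional probability from the current state:
P(running | running) = 5/6; P(running | running) = 5/6.
P = 5/6 × 5/6 = 25/36.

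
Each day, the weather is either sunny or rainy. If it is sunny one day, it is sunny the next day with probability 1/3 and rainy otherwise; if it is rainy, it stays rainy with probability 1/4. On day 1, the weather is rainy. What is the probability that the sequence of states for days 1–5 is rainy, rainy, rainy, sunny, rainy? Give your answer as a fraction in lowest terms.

Day 1 is given. For each transition, use the conditional probability from the current state:
P(rainy | rainy) = 1/4; P(rainy | rainy) = 1/4; P(sunny | rainy) = 3/4; P(rainy | sunny) = 2/3.
P = 1/4 × 1/4 × 3/4 × 2/3 = 6/192 = 1/32.

1/32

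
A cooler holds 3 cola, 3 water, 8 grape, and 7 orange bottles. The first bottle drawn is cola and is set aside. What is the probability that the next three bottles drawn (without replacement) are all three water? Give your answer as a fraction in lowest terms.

After the first draw, 3 of the remaining 20 bottles are water.
P = 3/20 × 2/19 × 1/18 = 6/6840 = 1/1140.

1/1140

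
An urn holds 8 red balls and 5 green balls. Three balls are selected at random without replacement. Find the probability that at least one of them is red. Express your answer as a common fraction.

138/143

P(no red) = 5/13 × 4/12 × 3/11 = 60/1716 = 5/143.
P(at least one) = 1 − 5/143 = 138/143.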